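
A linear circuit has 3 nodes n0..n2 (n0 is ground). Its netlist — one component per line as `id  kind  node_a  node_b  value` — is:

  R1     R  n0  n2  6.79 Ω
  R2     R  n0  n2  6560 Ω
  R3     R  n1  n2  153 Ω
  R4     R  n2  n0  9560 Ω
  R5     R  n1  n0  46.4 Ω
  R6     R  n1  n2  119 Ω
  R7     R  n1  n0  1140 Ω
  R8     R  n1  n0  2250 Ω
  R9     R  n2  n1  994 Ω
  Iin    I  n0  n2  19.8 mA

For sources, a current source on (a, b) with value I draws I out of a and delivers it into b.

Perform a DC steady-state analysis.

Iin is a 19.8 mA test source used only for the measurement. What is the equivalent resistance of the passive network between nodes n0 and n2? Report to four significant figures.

R_eq = 6.372 Ω

Element admittances at DC:
  Y(R1) = 0.1473 S between n0,n2
  Y(R2) = 0.0001524 S between n0,n2
  Y(R3) = 0.006536 S between n1,n2
  Y(R4) = 0.0001046 S between n2,n0
  Y(R5) = 0.02155 S between n1,n0
  Y(R6) = 0.008403 S between n1,n2
  Y(R7) = 0.0008772 S between n1,n0
  Y(R8) = 0.0004444 S between n1,n0
  Y(R9) = 0.001006 S between n2,n1
  Iin: injects 0.0198 A into n2 (from n0)
Assemble and solve the 2×2 MNA system:
  V(n1)=0.05183  V(n2)=0.1262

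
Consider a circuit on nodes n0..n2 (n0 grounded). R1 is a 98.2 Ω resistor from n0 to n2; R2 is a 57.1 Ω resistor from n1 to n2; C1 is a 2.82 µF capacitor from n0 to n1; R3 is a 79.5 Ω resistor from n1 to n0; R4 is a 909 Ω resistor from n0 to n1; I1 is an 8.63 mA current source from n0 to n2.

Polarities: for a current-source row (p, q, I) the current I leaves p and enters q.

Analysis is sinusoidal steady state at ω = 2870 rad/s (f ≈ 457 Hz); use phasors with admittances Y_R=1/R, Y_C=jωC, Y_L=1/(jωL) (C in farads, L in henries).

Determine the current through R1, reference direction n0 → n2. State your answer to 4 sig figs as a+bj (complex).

-0.004676+0.0006048j A

MNA unknowns: 2 node voltages V₁..V_2
R1: Y=0.01018+0.000j on G[0,2]
R2: Y=0.01751+0.000j on G[1,2]
C1: Y=0.000+0.008093j on G[0,1]
R3: Y=0.01258+0.000j on G[1,0]
R4: Y=0.001100+0.000j on G[0,1]
I1: z[0]−=0.00863, z[2]+=0.00863
solve → V1=0.2335-0.09392j, V2=0.4592-0.05939j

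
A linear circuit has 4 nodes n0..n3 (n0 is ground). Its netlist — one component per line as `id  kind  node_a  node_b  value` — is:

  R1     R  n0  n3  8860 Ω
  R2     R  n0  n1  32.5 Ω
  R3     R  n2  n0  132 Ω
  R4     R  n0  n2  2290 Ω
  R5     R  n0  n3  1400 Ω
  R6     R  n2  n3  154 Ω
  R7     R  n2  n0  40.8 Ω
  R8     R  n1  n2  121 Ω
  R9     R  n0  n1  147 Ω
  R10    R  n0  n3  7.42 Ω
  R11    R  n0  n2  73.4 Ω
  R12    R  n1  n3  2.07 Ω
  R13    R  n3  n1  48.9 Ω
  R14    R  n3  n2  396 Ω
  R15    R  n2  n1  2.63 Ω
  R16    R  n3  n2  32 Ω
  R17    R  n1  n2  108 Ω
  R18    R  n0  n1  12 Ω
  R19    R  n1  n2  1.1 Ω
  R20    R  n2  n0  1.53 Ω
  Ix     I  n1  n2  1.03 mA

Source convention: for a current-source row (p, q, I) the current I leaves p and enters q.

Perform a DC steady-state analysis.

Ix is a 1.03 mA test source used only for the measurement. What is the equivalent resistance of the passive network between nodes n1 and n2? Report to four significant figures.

Element admittances at DC:
  Y(R1) = 0.0001129 S between n0,n3
  Y(R2) = 0.03077 S between n0,n1
  Y(R3) = 0.007576 S between n2,n0
  Y(R4) = 0.0004367 S between n0,n2
  Y(R5) = 0.0007143 S between n0,n3
  Y(R6) = 0.006494 S between n2,n3
  Y(R7) = 0.02451 S between n2,n0
  Y(R8) = 0.008264 S between n1,n2
  Y(R9) = 0.006803 S between n0,n1
  Y(R10) = 0.1348 S between n0,n3
  Y(R11) = 0.01362 S between n0,n2
  Y(R12) = 0.4831 S between n1,n3
  Y(R13) = 0.02045 S between n3,n1
  Y(R14) = 0.002525 S between n3,n2
  Y(R15) = 0.3802 S between n2,n1
  Y(R16) = 0.03125 S between n3,n2
  Y(R17) = 0.009259 S between n1,n2
  Y(R18) = 0.08333 S between n0,n1
  Y(R19) = 0.9091 S between n1,n2
  Y(R20) = 0.6536 S between n2,n0
  Ix: injects 0.00103 A into n2 (from n1)
Assemble and solve the 3×3 MNA system:
  V(n1)=-0.0005212  V(n2)=0.0001630  V(n3)=-0.0003766

R_eq = 0.6643 Ω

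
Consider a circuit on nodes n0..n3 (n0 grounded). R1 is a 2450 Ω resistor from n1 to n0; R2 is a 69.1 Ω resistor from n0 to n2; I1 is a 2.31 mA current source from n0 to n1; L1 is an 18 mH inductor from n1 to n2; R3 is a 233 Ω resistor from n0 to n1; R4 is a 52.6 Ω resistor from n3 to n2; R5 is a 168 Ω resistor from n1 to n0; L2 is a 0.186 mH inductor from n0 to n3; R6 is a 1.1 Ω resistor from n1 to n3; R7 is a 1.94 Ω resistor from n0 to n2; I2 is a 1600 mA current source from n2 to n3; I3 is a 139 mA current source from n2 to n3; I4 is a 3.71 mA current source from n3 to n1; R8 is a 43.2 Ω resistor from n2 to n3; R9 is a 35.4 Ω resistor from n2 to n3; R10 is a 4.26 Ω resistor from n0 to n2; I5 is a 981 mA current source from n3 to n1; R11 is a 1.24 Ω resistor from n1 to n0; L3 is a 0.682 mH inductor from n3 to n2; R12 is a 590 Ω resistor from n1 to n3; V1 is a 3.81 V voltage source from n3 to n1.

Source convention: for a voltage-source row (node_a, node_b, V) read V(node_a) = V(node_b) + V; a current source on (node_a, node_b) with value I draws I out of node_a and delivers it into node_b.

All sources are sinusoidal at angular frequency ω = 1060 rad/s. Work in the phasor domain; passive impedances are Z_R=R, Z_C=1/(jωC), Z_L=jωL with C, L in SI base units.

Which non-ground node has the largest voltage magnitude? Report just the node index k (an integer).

1

MNA unknowns: 3 node voltages V₁..V_3 plus 1 source current (V1)
R1: Y=0.0004082+0.000j on G[1,0]
R2: Y=0.01447+0.000j on G[0,2]
I1: z[0]−=0.00231, z[1]+=0.00231
L1: Y=0.000-0.05241j on G[1,2]
R3: Y=0.004292+0.000j on G[0,1]
R4: Y=0.01901+0.000j on G[3,2]
R5: Y=0.005952+0.000j on G[1,0]
L2: Y=0.000-5.072j on G[0,3]
R6: Y=0.9091+0.000j on G[1,3]
R7: Y=0.5155+0.000j on G[0,2]
I2: z[2]−=1.6, z[3]+=1.6
I3: z[2]−=0.139, z[3]+=0.139
I4: z[3]−=0.00371, z[1]+=0.00371
R8: Y=0.02315+0.000j on G[2,3]
R9: Y=0.02825+0.000j on G[2,3]
R10: Y=0.2347+0.000j on G[0,2]
I5: z[3]−=0.981, z[1]+=0.981
R11: Y=0.8065+0.000j on G[1,0]
L3: Y=0.000-1.383j on G[3,2]
R12: Y=0.001695+0.000j on G[1,3]
V1: row V3−V1=3.81, i_V1 at 3,1
solve → V1=-3.759+0.6558j, V2=-0.3300-0.3610j, V3=0.05121+0.6558j
aux → i_V1=-7.475+0.7155j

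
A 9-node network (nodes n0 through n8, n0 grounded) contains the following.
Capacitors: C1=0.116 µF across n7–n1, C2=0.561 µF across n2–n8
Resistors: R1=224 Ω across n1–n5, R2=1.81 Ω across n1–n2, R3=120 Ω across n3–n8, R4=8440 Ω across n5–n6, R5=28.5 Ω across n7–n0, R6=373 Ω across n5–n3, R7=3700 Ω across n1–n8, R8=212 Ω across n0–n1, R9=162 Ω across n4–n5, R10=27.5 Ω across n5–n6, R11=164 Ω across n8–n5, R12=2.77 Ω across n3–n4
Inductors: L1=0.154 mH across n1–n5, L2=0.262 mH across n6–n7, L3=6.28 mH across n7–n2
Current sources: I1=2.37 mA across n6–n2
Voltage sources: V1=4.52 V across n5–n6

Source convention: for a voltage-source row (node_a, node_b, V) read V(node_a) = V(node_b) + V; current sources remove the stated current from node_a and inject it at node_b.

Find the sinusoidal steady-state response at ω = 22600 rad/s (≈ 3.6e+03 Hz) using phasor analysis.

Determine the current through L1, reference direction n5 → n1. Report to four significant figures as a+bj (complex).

0.01460-0.02038j A

Apply KCL at each of the 8 non-ground nodes and solve the resulting linear system.
Node n1: branches {C1, R1, R2, L1, R7, R8} → V_1 = 3.818-0.1372j
Node n2: branches {R2, C2, I1, L3} → V_2 = 3.825-0.08140j
Node n3: branches {R3, R6, R12} → V_3 = 3.869-0.1003j
Node n4: branches {R9, R12} → V_4 = 3.869-0.1001j
Node n5: branches {R1, L1, R4, R6, R9, R10, R11, V1} → V_5 = 3.889-0.08644j
Node n6: branches {R4, I1, R10, L2, V1} → V_6 = -0.6309-0.08644j
Node n7: branches {C1, R5, L2, L3} → V_7 = -0.5133+0.01845j
Node n8: branches {R3, C2, R7, R11} → V_8 = 3.847-0.1149j
Source currents: i(V1)=-0.1802+0.01986j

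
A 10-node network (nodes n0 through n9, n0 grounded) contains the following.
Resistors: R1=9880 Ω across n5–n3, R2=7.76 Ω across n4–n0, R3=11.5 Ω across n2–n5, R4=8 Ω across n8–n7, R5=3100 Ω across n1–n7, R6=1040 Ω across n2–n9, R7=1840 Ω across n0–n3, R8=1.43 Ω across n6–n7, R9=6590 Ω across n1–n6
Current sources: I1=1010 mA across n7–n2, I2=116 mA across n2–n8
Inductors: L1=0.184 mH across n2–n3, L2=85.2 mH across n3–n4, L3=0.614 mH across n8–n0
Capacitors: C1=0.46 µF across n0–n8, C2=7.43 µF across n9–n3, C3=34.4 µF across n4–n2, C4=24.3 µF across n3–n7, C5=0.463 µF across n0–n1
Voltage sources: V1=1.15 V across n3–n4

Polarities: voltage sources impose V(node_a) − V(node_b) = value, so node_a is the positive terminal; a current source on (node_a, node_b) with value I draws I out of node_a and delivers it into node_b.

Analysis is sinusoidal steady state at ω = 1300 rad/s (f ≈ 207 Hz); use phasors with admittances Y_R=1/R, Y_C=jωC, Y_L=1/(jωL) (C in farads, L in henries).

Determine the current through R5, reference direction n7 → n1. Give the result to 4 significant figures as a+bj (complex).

-0.001809-0.0005098j A

Element admittances at ω=1300 rad/s:
  Y(R1) = 0.0001012+0.000j S between n5,n3
  Y(R2) = 0.1289+0.000j S between n4,n0
  I1: injects 1.01 A into n2 (from n7)
  Y(R3) = 0.08696+0.000j S between n2,n5
  Y(L1) = 0.000-4.181j S between n2,n3
  Y(C1) = 0.000+0.0005980j S between n0,n8
  Y(C2) = 0.000+0.009659j S between n9,n3
  Y(C3) = 0.000+0.04472j S between n4,n2
  Y(R4) = 0.1250+0.000j S between n8,n7
  Y(R5) = 0.0003226+0.000j S between n1,n7
  Y(L2) = 0.000-0.009029j S between n3,n4
  I2: injects 0.116 A into n8 (from n2)
  Y(R6) = 0.0009615+0.000j S between n2,n9
  Y(C4) = 0.000+0.03159j S between n3,n7
  Y(C5) = 0.000+0.0006019j S between n0,n1
  Y(L3) = 0.000-1.253j S between n8,n0
  Y(R7) = 0.0005435+0.000j S between n0,n3
  Y(R8) = 0.6993+0.000j S between n6,n7
  Y(R9) = 0.0001517+0.000j S between n1,n6
  V1: constraint V(n3)−V(n4) = 1.15
Assemble and solve the 10×10 MNA system:
  V(n1)=-1.245+4.419j  V(n2)=6.574-3.058j  V(n3)=6.561-3.275j  V(n4)=5.411-3.275j  V(n5)=6.574-3.059j  V(n6)=-6.852+2.839j  V(n7)=-6.853+2.838j  V(n8)=-0.3390-0.5576j  V(n9)=6.583-3.274j
  i(V1)=0.7070-0.4636j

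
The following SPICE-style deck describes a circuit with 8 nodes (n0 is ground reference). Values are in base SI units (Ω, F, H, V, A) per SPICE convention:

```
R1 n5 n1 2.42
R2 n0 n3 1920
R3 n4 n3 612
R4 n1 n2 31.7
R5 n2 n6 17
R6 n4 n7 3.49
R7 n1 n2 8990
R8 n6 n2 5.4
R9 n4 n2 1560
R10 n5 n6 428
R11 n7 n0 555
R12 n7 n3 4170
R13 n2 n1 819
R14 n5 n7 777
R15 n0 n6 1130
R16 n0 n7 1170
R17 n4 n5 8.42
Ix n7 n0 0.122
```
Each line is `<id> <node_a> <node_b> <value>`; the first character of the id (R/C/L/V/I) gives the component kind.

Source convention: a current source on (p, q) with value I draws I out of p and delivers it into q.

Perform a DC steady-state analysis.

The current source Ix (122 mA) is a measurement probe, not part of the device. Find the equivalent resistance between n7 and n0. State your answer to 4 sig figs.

R_eq = 255.6 Ω

Element admittances at DC:
  Y(R1) = 0.4132 S between n5,n1
  Y(R2) = 0.0005208 S between n0,n3
  Y(R3) = 0.001634 S between n4,n3
  Y(R4) = 0.03155 S between n1,n2
  Y(R5) = 0.05882 S between n2,n6
  Y(R6) = 0.2865 S between n4,n7
  Y(R7) = 0.0001112 S between n1,n2
  Y(R8) = 0.1852 S between n6,n2
  Y(R9) = 0.0006410 S between n4,n2
  Y(R10) = 0.002336 S between n5,n6
  Y(R11) = 0.001802 S between n7,n0
  Y(R12) = 0.0002398 S between n7,n3
  Y(R13) = 0.001221 S between n2,n1
  Y(R14) = 0.001287 S between n5,n7
  Y(R15) = 0.0008850 S between n0,n6
  Y(R16) = 0.0008547 S between n0,n7
  Y(R17) = 0.1188 S between n4,n5
  Ix: injects 0.122 A into n0 (from n7)
Assemble and solve the 7×7 MNA system:
  V(n1)=-30.78  V(n2)=-30.05  V(n3)=-24.31  V(n4)=-31.05  V(n5)=-30.84  V(n6)=-29.95  V(n7)=-31.18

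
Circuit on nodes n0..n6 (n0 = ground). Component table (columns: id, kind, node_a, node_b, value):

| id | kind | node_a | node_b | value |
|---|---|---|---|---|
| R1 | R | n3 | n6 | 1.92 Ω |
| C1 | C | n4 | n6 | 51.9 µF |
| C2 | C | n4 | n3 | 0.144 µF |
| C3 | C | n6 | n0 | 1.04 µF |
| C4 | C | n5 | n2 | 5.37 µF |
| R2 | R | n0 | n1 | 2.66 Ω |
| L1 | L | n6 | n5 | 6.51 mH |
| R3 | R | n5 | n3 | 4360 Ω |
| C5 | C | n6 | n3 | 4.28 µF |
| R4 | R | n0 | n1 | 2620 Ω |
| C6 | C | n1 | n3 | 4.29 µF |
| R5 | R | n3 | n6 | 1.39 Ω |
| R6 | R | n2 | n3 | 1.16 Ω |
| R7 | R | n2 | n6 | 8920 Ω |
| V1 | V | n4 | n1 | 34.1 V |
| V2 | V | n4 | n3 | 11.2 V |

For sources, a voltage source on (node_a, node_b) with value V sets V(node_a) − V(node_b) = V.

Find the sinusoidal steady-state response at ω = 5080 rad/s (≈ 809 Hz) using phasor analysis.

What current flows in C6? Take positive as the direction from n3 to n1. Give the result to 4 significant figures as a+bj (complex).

0.000+0.4991j A

MNA unknowns: 6 node voltages V₁..V_6 plus 2 source currents (V1, V2)
R1: Y=0.5208+0.000j on G[3,6]
C1: Y=0.000+0.2637j on G[4,6]
C2: Y=0.000+0.0007315j on G[4,3]
C3: Y=0.000+0.005283j on G[6,0]
C4: Y=0.000+0.02728j on G[5,2]
R2: Y=0.3759+0.000j on G[0,1]
L1: Y=0.000-0.03024j on G[6,5]
R3: Y=0.0002294+0.000j on G[5,3]
C5: Y=0.000+0.02174j on G[6,3]
R4: Y=0.0003817+0.000j on G[0,1]
C6: Y=0.000+0.02179j on G[1,3]
R5: Y=0.7194+0.000j on G[3,6]
R6: Y=0.8621+0.000j on G[2,3]
R7: Y=0.0001121+0.000j on G[2,6]
V1: row V4−V1=34.1, i_V1 at 4,1
V2: row V4−V3=11.2, i_V2 at 4,3
solve → V1=0.02101-0.3319j, V2=22.49+0.07510j, V3=22.92-0.3319j, V4=34.12-0.3319j, V5=35.35+13.64j, V6=23.64+1.496j
aux → i_V1=0.007906-0.6240j, i_V2=-0.4899-2.146j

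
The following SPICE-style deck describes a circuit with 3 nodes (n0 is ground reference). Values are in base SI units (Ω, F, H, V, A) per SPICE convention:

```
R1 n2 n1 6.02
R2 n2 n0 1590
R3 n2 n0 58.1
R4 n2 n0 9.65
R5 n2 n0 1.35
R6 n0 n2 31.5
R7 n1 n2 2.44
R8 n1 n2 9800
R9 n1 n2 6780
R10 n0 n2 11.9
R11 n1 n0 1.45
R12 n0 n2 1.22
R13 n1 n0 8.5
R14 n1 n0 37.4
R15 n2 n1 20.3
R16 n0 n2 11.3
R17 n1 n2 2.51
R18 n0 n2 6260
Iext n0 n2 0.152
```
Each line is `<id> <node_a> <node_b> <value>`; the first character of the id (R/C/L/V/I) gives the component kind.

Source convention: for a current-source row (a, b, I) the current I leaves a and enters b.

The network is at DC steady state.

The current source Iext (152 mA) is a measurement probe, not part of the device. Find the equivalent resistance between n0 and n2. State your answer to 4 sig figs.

R_eq = 0.4263 Ω

MNA unknowns: 2 node voltages V₁..V_2
R1: Y=0.1661 on G[2,1]
R2: Y=0.0006289 on G[2,0]
R3: Y=0.01721 on G[2,0]
R4: Y=0.1036 on G[2,0]
R5: Y=0.7407 on G[2,0]
R6: Y=0.03175 on G[0,2]
R7: Y=0.4098 on G[1,2]
R8: Y=0.0001020 on G[1,2]
R9: Y=0.0001475 on G[1,2]
R10: Y=0.08403 on G[0,2]
R11: Y=0.6897 on G[1,0]
R12: Y=0.8197 on G[0,2]
R13: Y=0.1176 on G[1,0]
R14: Y=0.02674 on G[1,0]
R15: Y=0.04926 on G[2,1]
R16: Y=0.08850 on G[0,2]
R17: Y=0.3984 on G[1,2]
R18: Y=0.0001597 on G[0,2]
Iext: z[0]−=0.152, z[2]+=0.152
solve → V1=0.03571, V2=0.06479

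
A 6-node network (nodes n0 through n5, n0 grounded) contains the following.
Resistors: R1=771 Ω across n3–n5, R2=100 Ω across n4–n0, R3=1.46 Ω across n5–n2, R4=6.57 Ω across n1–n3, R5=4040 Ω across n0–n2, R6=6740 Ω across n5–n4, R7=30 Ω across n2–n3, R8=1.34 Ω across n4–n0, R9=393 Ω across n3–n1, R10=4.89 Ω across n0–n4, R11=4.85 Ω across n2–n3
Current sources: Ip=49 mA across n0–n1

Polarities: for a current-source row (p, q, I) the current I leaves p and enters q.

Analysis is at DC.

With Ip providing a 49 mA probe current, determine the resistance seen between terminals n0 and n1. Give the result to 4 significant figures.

R_eq = 2537. Ω

Element admittances at DC:
  Y(R1) = 0.001297 S between n3,n5
  Y(R2) = 0.01000 S between n4,n0
  Y(R3) = 0.6849 S between n5,n2
  Y(R4) = 0.1522 S between n1,n3
  Y(R5) = 0.0002475 S between n0,n2
  Y(R6) = 0.0001484 S between n5,n4
  Y(R7) = 0.03333 S between n2,n3
  Y(R8) = 0.7463 S between n4,n0
  Y(R9) = 0.002545 S between n3,n1
  Y(R10) = 0.2045 S between n0,n4
  Y(R11) = 0.2062 S between n2,n3
  Ip: injects 0.049 A into n1 (from n0)
Assemble and solve the 5×5 MNA system:
  V(n1)=124.3  V(n2)=123.8  V(n3)=124.0  V(n4)=0.01911  V(n5)=123.8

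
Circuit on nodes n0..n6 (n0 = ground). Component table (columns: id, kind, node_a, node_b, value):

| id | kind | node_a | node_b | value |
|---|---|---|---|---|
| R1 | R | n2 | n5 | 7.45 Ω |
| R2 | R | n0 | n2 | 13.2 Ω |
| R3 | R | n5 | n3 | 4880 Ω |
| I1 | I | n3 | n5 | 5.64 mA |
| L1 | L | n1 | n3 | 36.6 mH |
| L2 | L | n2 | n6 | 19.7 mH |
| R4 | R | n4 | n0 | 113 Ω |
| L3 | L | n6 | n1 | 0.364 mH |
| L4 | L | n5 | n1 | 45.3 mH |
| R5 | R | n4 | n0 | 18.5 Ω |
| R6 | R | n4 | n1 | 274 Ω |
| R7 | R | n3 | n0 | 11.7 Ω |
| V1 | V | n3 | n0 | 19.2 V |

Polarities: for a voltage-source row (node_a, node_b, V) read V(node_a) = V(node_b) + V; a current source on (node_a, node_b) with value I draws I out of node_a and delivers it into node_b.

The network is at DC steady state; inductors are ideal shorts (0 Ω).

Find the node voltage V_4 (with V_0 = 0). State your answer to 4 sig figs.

Apply KCL at each of the 6 non-ground nodes and solve the resulting linear system.
Node n1: branches {L1, L3, L4, R6} → V_1 = 19.20
Node n2: branches {R1, R2, L2} → V_2 = 19.20
Node n3: branches {R3, I1, L1, R7, V1} → V_3 = 19.20
Node n4: branches {R4, R5, R6} → V_4 = 1.053
Node n5: branches {R1, R3, I1, L4} → V_5 = 19.20
Node n6: branches {L2, L3} → V_6 = 19.20
Source currents: i(L1)=-1.515, i(L2)=-1.455, i(L3)=-1.455, i(L4)=0.005640, i(V1)=-3.162

1.053 V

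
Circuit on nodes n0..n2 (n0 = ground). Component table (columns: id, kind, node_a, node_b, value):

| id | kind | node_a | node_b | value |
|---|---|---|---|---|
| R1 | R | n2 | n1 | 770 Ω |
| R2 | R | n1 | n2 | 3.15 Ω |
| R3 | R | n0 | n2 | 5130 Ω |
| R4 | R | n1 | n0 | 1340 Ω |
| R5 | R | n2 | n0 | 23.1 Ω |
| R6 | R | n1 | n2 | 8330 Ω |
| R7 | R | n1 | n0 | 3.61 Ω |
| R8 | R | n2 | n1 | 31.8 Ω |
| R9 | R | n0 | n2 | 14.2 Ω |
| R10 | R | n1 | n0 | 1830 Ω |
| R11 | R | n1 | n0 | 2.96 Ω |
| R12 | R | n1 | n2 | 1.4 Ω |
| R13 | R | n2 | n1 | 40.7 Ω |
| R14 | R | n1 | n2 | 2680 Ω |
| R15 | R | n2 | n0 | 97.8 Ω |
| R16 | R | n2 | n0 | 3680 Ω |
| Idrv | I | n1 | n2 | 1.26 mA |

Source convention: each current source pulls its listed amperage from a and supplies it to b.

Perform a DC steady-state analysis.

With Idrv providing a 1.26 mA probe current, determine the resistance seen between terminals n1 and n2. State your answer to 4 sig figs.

R_eq = 0.8382 Ω

MNA unknowns: 2 node voltages V₁..V_2
R1: Y=0.001299 on G[2,1]
R2: Y=0.3175 on G[1,2]
R3: Y=0.0001949 on G[0,2]
R4: Y=0.0007463 on G[1,0]
R5: Y=0.04329 on G[2,0]
R6: Y=0.0001200 on G[1,2]
R7: Y=0.2770 on G[1,0]
R8: Y=0.03145 on G[2,1]
R9: Y=0.07042 on G[0,2]
R10: Y=0.0005464 on G[1,0]
R11: Y=0.3378 on G[1,0]
R12: Y=0.7143 on G[1,2]
R13: Y=0.02457 on G[2,1]
R14: Y=0.0003731 on G[1,2]
R15: Y=0.01022 on G[2,0]
R16: Y=0.0002717 on G[2,0]
Idrv: z[1]−=0.00126, z[2]+=0.00126
solve → V1=-0.0001774, V2=0.0008787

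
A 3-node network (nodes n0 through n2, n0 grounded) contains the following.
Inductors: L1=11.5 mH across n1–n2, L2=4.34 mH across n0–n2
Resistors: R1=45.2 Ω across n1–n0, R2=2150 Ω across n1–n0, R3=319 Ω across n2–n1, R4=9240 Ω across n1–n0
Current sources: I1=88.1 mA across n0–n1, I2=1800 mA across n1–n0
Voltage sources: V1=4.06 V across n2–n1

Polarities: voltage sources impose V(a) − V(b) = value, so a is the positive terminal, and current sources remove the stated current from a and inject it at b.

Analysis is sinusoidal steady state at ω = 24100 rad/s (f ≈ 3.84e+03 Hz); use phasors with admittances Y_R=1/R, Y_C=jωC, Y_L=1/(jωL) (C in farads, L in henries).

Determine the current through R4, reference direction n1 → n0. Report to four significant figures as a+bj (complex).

-0.006999-0.002763j A

Element admittances at ω=24100 rad/s:
  Y(L1) = 0.000-0.003608j S between n1,n2
  Y(R1) = 0.02212+0.000j S between n1,n0
  Y(R2) = 0.0004651+0.000j S between n1,n0
  Y(L2) = 0.000-0.009561j S between n0,n2
  Y(R3) = 0.003135+0.000j S between n2,n1
  Y(R4) = 0.0001082+0.000j S between n1,n0
  I1: injects 0.0881 A into n1 (from n0)
  I2: injects 1.8 A into n0 (from n1)
  V1: constraint V(n2)−V(n1) = 4.06
Assemble and solve the 3×3 MNA system:
  V(n1)=-64.67-25.53j  V(n2)=-60.61-25.53j
  i(V1)=0.2314-0.5648j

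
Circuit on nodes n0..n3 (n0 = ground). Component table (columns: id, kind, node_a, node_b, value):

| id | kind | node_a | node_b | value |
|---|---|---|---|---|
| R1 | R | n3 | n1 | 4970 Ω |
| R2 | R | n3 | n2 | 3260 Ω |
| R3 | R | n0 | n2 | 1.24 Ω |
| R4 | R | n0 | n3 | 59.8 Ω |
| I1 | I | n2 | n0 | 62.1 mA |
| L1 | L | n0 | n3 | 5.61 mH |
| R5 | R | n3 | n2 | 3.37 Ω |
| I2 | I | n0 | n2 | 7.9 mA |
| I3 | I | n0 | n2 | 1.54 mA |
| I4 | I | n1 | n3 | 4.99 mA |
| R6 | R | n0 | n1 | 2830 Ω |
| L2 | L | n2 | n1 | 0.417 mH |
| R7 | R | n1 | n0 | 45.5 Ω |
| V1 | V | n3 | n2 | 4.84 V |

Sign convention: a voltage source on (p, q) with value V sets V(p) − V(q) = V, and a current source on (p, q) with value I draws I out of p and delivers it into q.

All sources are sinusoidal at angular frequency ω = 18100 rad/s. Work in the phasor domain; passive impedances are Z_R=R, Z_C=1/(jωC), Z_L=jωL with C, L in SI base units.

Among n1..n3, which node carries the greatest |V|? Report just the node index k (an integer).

3

MNA unknowns: 3 node voltages V₁..V_3 plus 1 source current (V1)
R1: Y=0.0002012+0.000j on G[3,1]
R2: Y=0.0003067+0.000j on G[3,2]
R3: Y=0.8065+0.000j on G[0,2]
R4: Y=0.01672+0.000j on G[0,3]
I1: z[2]−=0.0621, z[0]+=0.0621
L1: Y=0.000-0.009848j on G[0,3]
R5: Y=0.2967+0.000j on G[3,2]
I2: z[0]−=0.0079, z[2]+=0.0079
I3: z[0]−=0.00154, z[2]+=0.00154
I4: z[1]−=0.00499, z[3]+=0.00499
R6: Y=0.0003534+0.000j on G[0,1]
L2: Y=0.000-0.1325j on G[2,1]
R7: Y=0.02198+0.000j on G[1,0]
V1: row V3−V2=4.84, i_V1 at 3,2
solve → V1=-0.1505+0.04970j, V2=-0.1589+0.05466j, V3=4.681+0.05466j
aux → i_V1=-1.512+0.04519j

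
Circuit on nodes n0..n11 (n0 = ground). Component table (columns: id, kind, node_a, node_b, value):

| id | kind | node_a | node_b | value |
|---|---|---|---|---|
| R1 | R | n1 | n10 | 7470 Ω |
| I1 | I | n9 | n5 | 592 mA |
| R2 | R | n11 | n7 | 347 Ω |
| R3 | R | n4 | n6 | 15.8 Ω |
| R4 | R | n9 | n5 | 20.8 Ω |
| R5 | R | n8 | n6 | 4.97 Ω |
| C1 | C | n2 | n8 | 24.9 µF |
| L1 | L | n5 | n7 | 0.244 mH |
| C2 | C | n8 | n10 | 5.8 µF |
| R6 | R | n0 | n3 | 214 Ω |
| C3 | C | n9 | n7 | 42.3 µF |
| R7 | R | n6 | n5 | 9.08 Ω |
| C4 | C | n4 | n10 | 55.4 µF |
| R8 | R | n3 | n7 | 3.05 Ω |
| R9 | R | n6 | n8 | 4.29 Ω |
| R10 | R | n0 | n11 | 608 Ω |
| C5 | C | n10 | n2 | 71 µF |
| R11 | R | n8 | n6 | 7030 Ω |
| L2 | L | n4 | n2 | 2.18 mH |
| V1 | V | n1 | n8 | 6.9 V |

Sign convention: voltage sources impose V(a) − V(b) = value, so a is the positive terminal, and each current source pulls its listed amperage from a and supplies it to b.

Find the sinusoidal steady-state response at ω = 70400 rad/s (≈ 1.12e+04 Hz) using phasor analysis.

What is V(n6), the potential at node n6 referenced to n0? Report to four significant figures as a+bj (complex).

Apply KCL at each of the 11 non-ground nodes and solve the resulting linear system.
Node n1: branches {R1, V1} → V_1 = 11.87+6.142j
Node n2: branches {C1, C5, L2} → V_2 = 4.973+6.142j
Node n3: branches {R6, R8} → V_3 = 0.000+0.000j
Node n4: branches {R3, C4, L2} → V_4 = 4.973+6.142j
Node n5: branches {I1, R4, L1, R7} → V_5 = 4.973+6.142j
Node n6: branches {R3, R5, R7, R9, R11} → V_6 = 4.973+6.142j
Node n7: branches {R2, L1, C3, R8} → V_7 = 0.000+0.000j
Node n8: branches {R5, C1, C2, R9, R11, V1} → V_8 = 4.973+6.142j
Node n9: branches {I1, R4, C3} → V_9 = 0.09722+0.1201j
Node n10: branches {R1, C2, C4, C5} → V_10 = 4.973+6.142j
Node n11: branches {R2, R10} → V_11 = 0.000+0.000j
Source currents: i(V1)=-0.0009237-7.239e-08j

4.973+6.142j V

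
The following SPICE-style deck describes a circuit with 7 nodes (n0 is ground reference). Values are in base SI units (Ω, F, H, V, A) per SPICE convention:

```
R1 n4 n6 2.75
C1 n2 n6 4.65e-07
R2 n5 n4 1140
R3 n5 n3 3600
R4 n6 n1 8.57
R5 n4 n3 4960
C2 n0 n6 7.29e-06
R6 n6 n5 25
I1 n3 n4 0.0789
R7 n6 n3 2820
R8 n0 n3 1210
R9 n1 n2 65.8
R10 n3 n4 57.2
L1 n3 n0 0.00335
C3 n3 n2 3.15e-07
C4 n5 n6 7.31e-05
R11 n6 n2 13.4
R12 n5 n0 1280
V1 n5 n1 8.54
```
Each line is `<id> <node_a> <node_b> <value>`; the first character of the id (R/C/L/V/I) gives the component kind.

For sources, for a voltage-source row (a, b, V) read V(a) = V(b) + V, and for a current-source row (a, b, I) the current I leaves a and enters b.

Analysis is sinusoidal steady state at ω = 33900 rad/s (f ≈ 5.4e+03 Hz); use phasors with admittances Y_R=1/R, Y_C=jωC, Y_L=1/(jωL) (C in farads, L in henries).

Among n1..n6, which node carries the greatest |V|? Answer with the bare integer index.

Apply KCL at each of the 6 non-ground nodes and solve the resulting linear system.
Node n1: branches {R4, R9, V1} → V_1 = -8.656-0.4763j
Node n2: branches {C1, R9, C3, R11} → V_2 = -1.568-0.1713j
Node n3: branches {R3, R5, I1, R7, R8, R10, L1, C3} → V_3 = -4.199-0.5241j
Node n4: branches {R1, R2, R5, I1, R10} → V_4 = -0.1274-0.05682j
Node n5: branches {R2, R3, R6, C4, R12, V1} → V_5 = -0.1162-0.4763j
Node n6: branches {R1, C1, R4, C2, R6, R7, C4, R11} → V_6 = -0.1464-0.03308j
Source currents: i(V1)=-1.101-0.05636j

1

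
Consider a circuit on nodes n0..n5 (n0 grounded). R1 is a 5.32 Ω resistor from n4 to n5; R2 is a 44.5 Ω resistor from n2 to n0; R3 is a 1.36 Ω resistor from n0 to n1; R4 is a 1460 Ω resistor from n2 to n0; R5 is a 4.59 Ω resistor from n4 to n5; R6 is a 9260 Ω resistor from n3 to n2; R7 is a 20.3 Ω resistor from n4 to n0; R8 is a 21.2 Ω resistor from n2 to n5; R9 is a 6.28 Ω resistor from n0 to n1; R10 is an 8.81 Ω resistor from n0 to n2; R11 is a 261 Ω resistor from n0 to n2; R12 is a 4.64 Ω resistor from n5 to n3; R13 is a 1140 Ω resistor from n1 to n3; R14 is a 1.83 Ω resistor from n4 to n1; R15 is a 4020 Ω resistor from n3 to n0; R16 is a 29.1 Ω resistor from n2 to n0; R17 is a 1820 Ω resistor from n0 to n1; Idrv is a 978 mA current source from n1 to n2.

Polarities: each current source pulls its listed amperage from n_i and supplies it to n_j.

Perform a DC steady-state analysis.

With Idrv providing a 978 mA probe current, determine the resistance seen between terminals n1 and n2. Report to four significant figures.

Apply KCL at each of the 5 non-ground nodes and solve the resulting linear system.
Node n1: branches {R3, R9, R13, R14, R17, Idrv} → V_1 = -0.8398
Node n2: branches {R2, R4, R6, R8, R10, R11, R16, Idrv} → V_2 = 4.419
Node n3: branches {R6, R12, R13, R15} → V_3 = 0.07509
Node n4: branches {R1, R5, R7, R14} → V_4 = -0.4271
Node n5: branches {R1, R5, R8, R12} → V_5 = 0.07672

R_eq = 5.377 Ω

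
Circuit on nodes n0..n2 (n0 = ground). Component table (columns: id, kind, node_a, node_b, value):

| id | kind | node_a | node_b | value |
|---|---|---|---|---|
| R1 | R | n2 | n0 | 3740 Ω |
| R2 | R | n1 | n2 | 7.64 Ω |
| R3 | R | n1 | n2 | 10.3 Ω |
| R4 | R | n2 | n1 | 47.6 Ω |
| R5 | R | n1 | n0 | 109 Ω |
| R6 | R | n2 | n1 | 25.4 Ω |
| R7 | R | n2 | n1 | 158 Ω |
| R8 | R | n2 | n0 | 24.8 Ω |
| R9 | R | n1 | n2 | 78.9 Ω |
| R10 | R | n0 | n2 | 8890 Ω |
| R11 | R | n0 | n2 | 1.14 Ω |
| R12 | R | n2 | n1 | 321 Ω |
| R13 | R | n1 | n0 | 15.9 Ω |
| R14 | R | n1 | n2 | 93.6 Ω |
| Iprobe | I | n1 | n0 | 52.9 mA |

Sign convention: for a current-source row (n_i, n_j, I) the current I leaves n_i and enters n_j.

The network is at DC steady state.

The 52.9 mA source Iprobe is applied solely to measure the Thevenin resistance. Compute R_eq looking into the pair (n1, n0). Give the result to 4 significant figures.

Apply KCL at each of the 2 non-ground nodes and solve the resulting linear system.
Node n1: branches {R2, R3, R4, R5, R6, R7, R9, R12, R13, R14, Iprobe} → V_1 = -0.1707
Node n2: branches {R1, R2, R3, R4, R6, R7, R8, R9, R10, R11, R12, R14} → V_2 = -0.04423

R_eq = 3.226 Ω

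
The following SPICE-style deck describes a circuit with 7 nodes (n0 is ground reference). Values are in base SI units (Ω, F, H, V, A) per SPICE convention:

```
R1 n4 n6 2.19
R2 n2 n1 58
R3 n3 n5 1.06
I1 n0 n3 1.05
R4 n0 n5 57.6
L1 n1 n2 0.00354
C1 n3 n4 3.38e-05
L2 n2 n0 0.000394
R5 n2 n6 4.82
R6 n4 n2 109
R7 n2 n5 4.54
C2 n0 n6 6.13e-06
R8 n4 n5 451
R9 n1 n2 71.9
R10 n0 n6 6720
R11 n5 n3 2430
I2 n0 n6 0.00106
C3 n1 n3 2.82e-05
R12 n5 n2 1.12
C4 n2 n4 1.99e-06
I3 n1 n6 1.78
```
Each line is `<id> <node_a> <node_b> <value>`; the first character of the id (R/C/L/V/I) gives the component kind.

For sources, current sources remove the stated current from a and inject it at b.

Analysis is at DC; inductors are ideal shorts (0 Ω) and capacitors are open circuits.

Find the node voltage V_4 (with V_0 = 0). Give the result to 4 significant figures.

7.958 V

Element admittances at DC:
  Y(R1) = 0.4566 S between n4,n6
  Y(R2) = 0.01724 S between n2,n1
  Y(R3) = 0.9434 S between n3,n5
  I1: injects 1.05 A into n3 (from n0)
  Y(R4) = 0.01736 S between n0,n5
  L1: short n1↔n2 (DC inductor)
  Y(C1) = 0.000 S between n3,n4
  L2: short n2↔n0 (DC inductor)
  Y(R5) = 0.2075 S between n2,n6
  Y(R6) = 0.009174 S between n4,n2
  Y(R7) = 0.2203 S between n2,n5
  Y(C2) = 0.000 S between n0,n6
  Y(R8) = 0.002217 S between n4,n5
  Y(R9) = 0.01391 S between n1,n2
  Y(R10) = 0.0001488 S between n0,n6
  Y(R11) = 0.0004115 S between n5,n3
  I2: injects 0.00106 A into n6 (from n0)
  Y(C3) = 0.000 S between n1,n3
  Y(R12) = 0.8929 S between n5,n2
  Y(C4) = 0.000 S between n2,n4
  I3: injects 1.78 A into n6 (from n1)
Assemble and solve the 8×8 MNA system:
  V(n1)=0.000  V(n2)=0.000  V(n3)=2.055  V(n4)=7.958  V(n5)=0.9426  V(n6)=8.152
  i(L1)=-1.780  i(L2)=1.033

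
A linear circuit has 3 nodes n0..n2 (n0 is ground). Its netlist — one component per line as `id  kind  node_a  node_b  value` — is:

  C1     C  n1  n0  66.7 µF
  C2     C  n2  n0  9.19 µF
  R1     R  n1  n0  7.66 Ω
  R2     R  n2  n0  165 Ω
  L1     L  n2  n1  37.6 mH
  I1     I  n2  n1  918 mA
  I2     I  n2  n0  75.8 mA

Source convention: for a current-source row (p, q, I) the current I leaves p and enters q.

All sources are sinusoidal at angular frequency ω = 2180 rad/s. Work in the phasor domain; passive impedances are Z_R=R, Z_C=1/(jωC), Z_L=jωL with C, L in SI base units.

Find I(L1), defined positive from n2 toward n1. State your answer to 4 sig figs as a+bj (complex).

0.9603+1.032j A

MNA unknowns: 2 node voltages V₁..V_2
C1: Y=0.000+0.1454j on G[1,0]
C2: Y=0.000+0.02003j on G[2,0]
R1: Y=0.1305+0.000j on G[1,0]
R2: Y=0.006061+0.000j on G[2,0]
L1: Y=0.000-0.01220j on G[2,1]
I1: z[2]−=0.918, z[1]+=0.918
I2: z[2]−=0.0758, z[0]+=0.0758
solve → V1=10.35-3.626j, V2=-74.21+75.09j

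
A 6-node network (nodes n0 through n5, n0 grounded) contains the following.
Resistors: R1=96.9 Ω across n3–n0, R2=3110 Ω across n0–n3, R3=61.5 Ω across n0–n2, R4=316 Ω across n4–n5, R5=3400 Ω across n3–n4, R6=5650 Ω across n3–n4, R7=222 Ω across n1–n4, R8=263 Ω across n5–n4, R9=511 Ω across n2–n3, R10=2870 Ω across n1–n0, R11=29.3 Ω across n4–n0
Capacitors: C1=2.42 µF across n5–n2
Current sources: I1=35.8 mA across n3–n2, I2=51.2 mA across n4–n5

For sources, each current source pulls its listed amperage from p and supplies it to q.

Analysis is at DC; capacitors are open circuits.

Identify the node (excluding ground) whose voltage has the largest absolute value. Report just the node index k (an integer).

5

Apply KCL at each of the 5 non-ground nodes and solve the resulting linear system.
Node n1: branches {R7, R10} → V_1 = -0.03113
Node n2: branches {C1, R3, I1, R9} → V_2 = 1.698
Node n3: branches {R1, R2, I1, R5, R6, R9} → V_3 = -2.486
Node n4: branches {R4, R5, R6, R7, R8, R11, I2} → V_4 = -0.03354
Node n5: branches {C1, R4, R8, I2} → V_5 = 7.316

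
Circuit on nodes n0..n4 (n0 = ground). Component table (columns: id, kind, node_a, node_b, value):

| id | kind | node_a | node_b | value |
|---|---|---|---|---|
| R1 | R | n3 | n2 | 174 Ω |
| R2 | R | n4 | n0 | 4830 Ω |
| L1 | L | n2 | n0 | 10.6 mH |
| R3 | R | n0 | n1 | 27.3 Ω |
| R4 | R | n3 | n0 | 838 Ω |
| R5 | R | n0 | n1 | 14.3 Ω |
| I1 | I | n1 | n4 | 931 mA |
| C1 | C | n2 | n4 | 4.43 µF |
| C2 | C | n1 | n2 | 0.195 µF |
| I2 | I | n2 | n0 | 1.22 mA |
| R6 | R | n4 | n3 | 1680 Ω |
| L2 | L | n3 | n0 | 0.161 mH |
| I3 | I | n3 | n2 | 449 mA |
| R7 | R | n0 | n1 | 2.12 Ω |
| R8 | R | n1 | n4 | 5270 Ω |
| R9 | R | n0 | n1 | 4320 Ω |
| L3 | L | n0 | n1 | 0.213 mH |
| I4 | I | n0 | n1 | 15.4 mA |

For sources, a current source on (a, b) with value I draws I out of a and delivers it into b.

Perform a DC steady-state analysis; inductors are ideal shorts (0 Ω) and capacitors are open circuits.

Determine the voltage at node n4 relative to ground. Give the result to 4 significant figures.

MNA unknowns: 4 node voltages V₁..V_4 plus 3 source currents (L1, L2, L3)
R1: Y=0.005747 on G[3,2]
R2: Y=0.0002070 on G[4,0]
L1: row V2−V0=0, i_L1 at 2,0
R3: Y=0.03663 on G[0,1]
R4: Y=0.001193 on G[3,0]
R5: Y=0.06993 on G[0,1]
I1: z[1]−=0.931, z[4]+=0.931
C1: Y=0.000 on G[2,4]
C2: Y=0.000 on G[1,2]
I2: z[2]−=0.00122, z[0]+=0.00122
R6: Y=0.0005952 on G[4,3]
L2: row V3−V0=0, i_L2 at 3,0
I3: z[3]−=0.449, z[2]+=0.449
R7: Y=0.4717 on G[0,1]
R8: Y=0.0001898 on G[1,4]
R9: Y=0.0002315 on G[0,1]
L3: row V0−V1=0, i_L3 at 0,1
I4: z[0]−=0.0154, z[1]+=0.0154
solve → V1=0.000, V2=0.000, V3=0.000, V4=938.5
aux → i_L1=0.4478, i_L2=0.1096, i_L3=0.7375

938.5 V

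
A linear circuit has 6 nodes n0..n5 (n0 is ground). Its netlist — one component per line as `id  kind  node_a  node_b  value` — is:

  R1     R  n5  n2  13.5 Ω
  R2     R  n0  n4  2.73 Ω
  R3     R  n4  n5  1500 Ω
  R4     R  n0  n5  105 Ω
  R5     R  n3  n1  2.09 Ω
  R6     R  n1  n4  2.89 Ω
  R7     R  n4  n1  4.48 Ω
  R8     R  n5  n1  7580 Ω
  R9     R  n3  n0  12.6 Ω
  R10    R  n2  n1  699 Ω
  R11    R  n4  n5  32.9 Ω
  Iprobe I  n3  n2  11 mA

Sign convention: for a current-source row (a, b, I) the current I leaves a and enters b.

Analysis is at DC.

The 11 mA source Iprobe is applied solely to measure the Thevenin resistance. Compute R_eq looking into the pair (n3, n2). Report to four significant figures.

Element admittances at DC:
  Y(R1) = 0.07407 S between n5,n2
  Y(R2) = 0.3663 S between n0,n4
  Y(R3) = 0.0006667 S between n4,n5
  Y(R4) = 0.009524 S between n0,n5
  Y(R5) = 0.4785 S between n3,n1
  Y(R6) = 0.3460 S between n1,n4
  Y(R7) = 0.2232 S between n4,n1
  Y(R8) = 0.0001319 S between n5,n1
  Y(R9) = 0.07937 S between n3,n0
  Y(R10) = 0.001431 S between n2,n1
  Y(R11) = 0.03040 S between n4,n5
  Iprobe: injects 0.011 A into n2 (from n3)
Assemble and solve the 5×5 MNA system:
  V(n1)=-0.01368  V(n2)=0.3964  V(n3)=-0.03145  V(n4)=0.0001637  V(n5)=0.2558

R_eq = 38.90 Ω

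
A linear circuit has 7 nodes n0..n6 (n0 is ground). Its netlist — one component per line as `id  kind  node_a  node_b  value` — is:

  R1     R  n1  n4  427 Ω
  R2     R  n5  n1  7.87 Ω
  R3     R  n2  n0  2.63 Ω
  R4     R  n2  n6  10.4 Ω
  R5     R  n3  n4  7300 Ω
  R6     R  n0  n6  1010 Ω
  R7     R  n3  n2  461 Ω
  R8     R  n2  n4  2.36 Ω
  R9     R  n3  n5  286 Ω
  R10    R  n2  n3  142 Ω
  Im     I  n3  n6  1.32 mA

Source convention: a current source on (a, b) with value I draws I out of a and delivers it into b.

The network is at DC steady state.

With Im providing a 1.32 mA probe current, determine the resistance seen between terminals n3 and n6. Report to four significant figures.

R_eq = 103.5 Ω

Element admittances at DC:
  Y(R1) = 0.002342 S between n1,n4
  Y(R2) = 0.1271 S between n5,n1
  Y(R3) = 0.3802 S between n2,n0
  Y(R4) = 0.09615 S between n2,n6
  Y(R5) = 0.0001370 S between n3,n4
  Y(R6) = 0.0009901 S between n0,n6
  Y(R7) = 0.002169 S between n3,n2
  Y(R8) = 0.4237 S between n2,n4
  Y(R9) = 0.003497 S between n3,n5
  Y(R10) = 0.007042 S between n2,n3
  Im: injects 0.00132 A into n6 (from n3)
Assemble and solve the 6×6 MNA system:
  V(n1)=-0.07308  V(n2)=-3.529e-05  V(n3)=-0.1231  V(n4)=-0.0004762  V(n5)=-0.07442  V(n6)=0.01355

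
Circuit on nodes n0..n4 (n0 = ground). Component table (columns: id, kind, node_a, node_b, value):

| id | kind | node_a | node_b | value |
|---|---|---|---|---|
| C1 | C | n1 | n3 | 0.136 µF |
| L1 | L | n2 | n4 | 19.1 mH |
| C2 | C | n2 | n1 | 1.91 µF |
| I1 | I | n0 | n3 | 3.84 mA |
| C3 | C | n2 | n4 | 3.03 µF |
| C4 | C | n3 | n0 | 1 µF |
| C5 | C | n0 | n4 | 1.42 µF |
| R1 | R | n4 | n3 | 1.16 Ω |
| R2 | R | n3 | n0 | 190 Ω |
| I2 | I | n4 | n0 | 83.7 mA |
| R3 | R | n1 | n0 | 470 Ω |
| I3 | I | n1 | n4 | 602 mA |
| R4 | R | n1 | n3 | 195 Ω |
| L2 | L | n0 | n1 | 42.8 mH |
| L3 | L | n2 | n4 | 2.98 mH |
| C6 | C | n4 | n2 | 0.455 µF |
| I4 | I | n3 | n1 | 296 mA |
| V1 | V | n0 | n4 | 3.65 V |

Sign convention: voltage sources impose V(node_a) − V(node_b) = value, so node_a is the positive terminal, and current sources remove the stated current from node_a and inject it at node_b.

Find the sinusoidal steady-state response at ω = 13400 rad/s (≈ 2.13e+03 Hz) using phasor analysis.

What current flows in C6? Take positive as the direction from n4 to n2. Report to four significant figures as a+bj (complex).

Apply KCL at each of the 4 non-ground nodes and solve the resulting linear system.
Node n1: branches {C1, C2, R3, I3, R4, L2, I4} → V_1 = -17.35+19.06j
Node n2: branches {L1, C2, C3, L3, C6} → V_2 = -11.74+11.26j
Node n3: branches {C1, I1, C4, R1, R2, R4, I4} → V_3 = -4.081+0.1470j
Node n4: branches {L1, C3, C5, R1, I2, I3, L3, C6, V1} → V_4 = -3.650+0.000j
Source currents: i(V1)=0.05273-0.05255j

0.06863+0.04934j A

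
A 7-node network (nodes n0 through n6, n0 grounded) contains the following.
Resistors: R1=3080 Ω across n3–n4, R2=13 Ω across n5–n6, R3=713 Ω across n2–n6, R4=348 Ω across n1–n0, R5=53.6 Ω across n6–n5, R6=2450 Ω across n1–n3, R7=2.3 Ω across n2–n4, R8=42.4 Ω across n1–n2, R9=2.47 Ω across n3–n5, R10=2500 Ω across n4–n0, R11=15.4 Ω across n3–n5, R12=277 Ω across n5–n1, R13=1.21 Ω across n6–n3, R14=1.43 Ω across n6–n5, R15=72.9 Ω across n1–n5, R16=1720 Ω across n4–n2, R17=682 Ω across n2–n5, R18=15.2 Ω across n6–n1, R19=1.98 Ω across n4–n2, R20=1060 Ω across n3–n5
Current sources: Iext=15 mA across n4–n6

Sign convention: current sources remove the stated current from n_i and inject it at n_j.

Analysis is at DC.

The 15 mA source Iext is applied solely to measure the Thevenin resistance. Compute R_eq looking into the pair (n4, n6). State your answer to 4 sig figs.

Apply KCL at each of the 6 non-ground nodes and solve the resulting linear system.
Node n1: branches {R4, R6, R8, R12, R15, R18} → V_1 = 0.06722
Node n2: branches {R3, R7, R8, R16, R17, R19} → V_2 = -0.4674
Node n3: branches {R1, R6, R9, R11, R13, R20} → V_3 = 0.2197
Node n4: branches {R1, R7, R10, R16, R19, Iext} → V_4 = -0.4829
Node n5: branches {R2, R5, R9, R11, R12, R14, R15, R17, R20} → V_5 = 0.2178
Node n6: branches {R2, R3, R5, R13, R14, R18, Iext} → V_6 = 0.2212

R_eq = 46.94 Ω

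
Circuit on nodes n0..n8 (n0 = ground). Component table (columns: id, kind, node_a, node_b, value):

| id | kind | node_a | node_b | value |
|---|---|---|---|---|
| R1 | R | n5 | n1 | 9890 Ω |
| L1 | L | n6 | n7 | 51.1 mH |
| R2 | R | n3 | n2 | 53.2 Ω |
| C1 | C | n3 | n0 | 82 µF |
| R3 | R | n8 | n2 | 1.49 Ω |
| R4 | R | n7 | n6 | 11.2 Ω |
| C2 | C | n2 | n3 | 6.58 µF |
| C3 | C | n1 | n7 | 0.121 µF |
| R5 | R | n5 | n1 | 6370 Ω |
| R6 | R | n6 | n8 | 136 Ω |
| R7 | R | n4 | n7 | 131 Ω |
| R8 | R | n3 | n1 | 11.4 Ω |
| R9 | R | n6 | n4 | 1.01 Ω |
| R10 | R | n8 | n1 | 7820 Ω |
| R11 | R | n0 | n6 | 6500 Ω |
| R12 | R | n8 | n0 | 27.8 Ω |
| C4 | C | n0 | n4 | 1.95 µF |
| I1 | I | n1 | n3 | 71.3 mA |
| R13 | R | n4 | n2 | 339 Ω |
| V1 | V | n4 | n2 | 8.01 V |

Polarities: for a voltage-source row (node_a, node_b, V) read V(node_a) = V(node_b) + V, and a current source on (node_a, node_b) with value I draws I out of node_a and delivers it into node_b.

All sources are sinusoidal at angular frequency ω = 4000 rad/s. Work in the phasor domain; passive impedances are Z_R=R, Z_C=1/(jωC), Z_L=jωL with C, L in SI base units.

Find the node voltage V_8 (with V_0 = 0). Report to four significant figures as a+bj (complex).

-0.5476-0.8327j V

Apply KCL at each of the 8 non-ground nodes and solve the resulting linear system.
Node n1: branches {R1, C3, R5, R8, R10, I1} → V_1 = -0.8902+0.008128j
Node n2: branches {R2, R3, C2, R13, V1} → V_2 = -0.6627-0.8770j
Node n3: branches {R2, C1, C2, R8, I1} → V_3 = -0.08299-0.03578j
Node n4: branches {R7, R9, C4, R13, V1} → V_4 = 7.347-0.8770j
Node n5: branches {R1, R5} → V_5 = -0.8902+0.008128j
Node n6: branches {L1, R4, R6, R9, R11} → V_6 = 7.288-0.8802j
Node n7: branches {L1, R4, C3, R7} → V_7 = 7.290-0.9207j
Node n8: branches {R3, R6, R10, R12} → V_8 = -0.5476-0.8327j
Source currents: i(V1)=-0.08965-0.06078j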